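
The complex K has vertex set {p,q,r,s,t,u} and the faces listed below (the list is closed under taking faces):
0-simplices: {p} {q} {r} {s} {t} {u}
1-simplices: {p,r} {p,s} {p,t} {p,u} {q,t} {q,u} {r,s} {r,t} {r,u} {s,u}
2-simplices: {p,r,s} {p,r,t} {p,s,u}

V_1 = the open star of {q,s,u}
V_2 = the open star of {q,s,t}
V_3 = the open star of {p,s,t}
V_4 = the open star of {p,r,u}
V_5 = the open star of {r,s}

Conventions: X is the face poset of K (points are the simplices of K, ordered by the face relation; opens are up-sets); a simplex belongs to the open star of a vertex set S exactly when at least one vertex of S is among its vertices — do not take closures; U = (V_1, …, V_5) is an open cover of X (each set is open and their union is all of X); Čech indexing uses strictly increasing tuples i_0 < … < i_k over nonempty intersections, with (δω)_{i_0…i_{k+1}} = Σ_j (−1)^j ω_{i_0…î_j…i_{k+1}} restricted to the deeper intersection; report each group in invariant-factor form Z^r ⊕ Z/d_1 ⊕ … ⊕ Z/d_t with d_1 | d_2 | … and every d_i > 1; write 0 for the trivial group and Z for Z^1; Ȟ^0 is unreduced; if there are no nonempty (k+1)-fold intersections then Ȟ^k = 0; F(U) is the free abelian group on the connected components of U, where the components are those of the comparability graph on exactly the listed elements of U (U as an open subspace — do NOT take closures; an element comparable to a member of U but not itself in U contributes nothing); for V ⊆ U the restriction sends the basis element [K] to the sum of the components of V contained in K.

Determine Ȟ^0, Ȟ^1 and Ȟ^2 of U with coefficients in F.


intersection data:
  V1={{q},{s},{u},{p,s},{p,u},{q,t},{q,u},{r,s},{r,u},{s,u},{p,r,s},{p,s,u}} V2={{q},{s},{t},{p,s},{p,t},{q,t},{q,u},{r,s},{r,t},{s,u},{p,r,s},{p,r,t},{p,s,u}} V3={{p},{s},{t},{p,r},{p,s},{p,t},{p,u},{q,t},{r,s},{r,t},{s,u},{p,r,s},{p,r,t},{p,s,u}} V4={{p},{r},{u},{p,r},{p,s},{p,t},{p,u},{q,u},{r,s},{r,t},{r,u},{s,u},{p,r,s},{p,r,t},{p,s,u}} V5={{r},{s},{p,r},{p,s},{r,s},{r,t},{r,u},{s,u},{p,r,s},{p,r,t},{p,s,u}}
  V12={{q},{s},{p,s},{q,t},{q,u},{r,s},{s,u},{p,r,s},{p,s,u}} V13={{s},{p,s},{p,u},{q,t},{r,s},{s,u},{p,r,s},{p,s,u}} V14={{u},{p,s},{p,u},{q,u},{r,s},{r,u},{s,u},{p,r,s},{p,s,u}} V15={{s},{p,s},{r,s},{r,u},{s,u},{p,r,s},{p,s,u}} V23={{s},{t},{p,s},{p,t},{q,t},{r,s},{r,t},{s,u},{p,r,s},{p,r,t},{p,s,u}} V24={{p,s},{p,t},{q,u},{r,s},{r,t},{s,u},{p,r,s},{p,r,t},{p,s,u}} V25={{s},{p,s},{r,s},{r,t},{s,u},{p,r,s},{p,r,t},{p,s,u}} V34={{p},{p,r},{p,s},{p,t},{p,u},{r,s},{r,t},{s,u},{p,r,s},{p,r,t},{p,s,u}} V35={{s},{p,r},{p,s},{r,s},{r,t},{s,u},{p,r,s},{p,r,t},{p,s,u}} V45={{r},{p,r},{p,s},{r,s},{r,t},{r,u},{s,u},{p,r,s},{p,r,t},{p,s,u}}
  V123={{s},{p,s},{q,t},{r,s},{s,u},{p,r,s},{p,s,u}} V124={{p,s},{q,u},{r,s},{s,u},{p,r,s},{p,s,u}} V125={{s},{p,s},{r,s},{s,u},{p,r,s},{p,s,u}} V134={{p,s},{p,u},{r,s},{s,u},{p,r,s},{p,s,u}} V135={{s},{p,s},{r,s},{s,u},{p,r,s},{p,s,u}} V145={{p,s},{r,s},{r,u},{s,u},{p,r,s},{p,s,u}} V234={{p,s},{p,t},{r,s},{r,t},{s,u},{p,r,s},{p,r,t},{p,s,u}} V235={{s},{p,s},{r,s},{r,t},{s,u},{p,r,s},{p,r,t},{p,s,u}} V245={{p,s},{r,s},{r,t},{s,u},{p,r,s},{p,r,t},{p,s,u}} V345={{p,r},{p,s},{r,s},{r,t},{s,u},{p,r,s},{p,r,t},{p,s,u}}
  V1234={{p,s},{r,s},{s,u},{p,r,s},{p,s,u}} V1235={{s},{p,s},{r,s},{s,u},{p,r,s},{p,s,u}} V1245={{p,s},{r,s},{s,u},{p,r,s},{p,s,u}} V1345={{p,s},{r,s},{s,u},{p,r,s},{p,s,u}} V2345={{p,s},{r,s},{r,t},{s,u},{p,r,s},{p,r,t},{p,s,u}}
  V12345={{p,s},{r,s},{s,u},{p,r,s},{p,s,u}}
components per intersection:
  V1: {{q},{s},{u},{p,s},{p,u},{q,t},{q,u},{r,s},{r,u},{s,u},{p,r,s},{p,s,u}}
  V2: {{q},{t},{p,t},{q,t},{q,u},{r,t},{p,r,t}} {{s},{p,s},{r,s},{s,u},{p,r,s},{p,s,u}}
  V3: {{p},{s},{t},{p,r},{p,s},{p,t},{p,u},{q,t},{r,s},{r,t},{s,u},{p,r,s},{p,r,t},{p,s,u}}
  V4: {{p},{r},{u},{p,r},{p,s},{p,t},{p,u},{q,u},{r,s},{r,t},{r,u},{s,u},{p,r,s},{p,r,t},{p,s,u}}
  V5: {{r},{s},{p,r},{p,s},{r,s},{r,t},{r,u},{s,u},{p,r,s},{p,r,t},{p,s,u}}
  V12: {{q},{q,t},{q,u}} {{s},{p,s},{r,s},{s,u},{p,r,s},{p,s,u}}
  V13: {{s},{p,s},{p,u},{r,s},{s,u},{p,r,s},{p,s,u}} {{q,t}}
  V14: {{u},{p,s},{p,u},{q,u},{r,s},{r,u},{s,u},{p,r,s},{p,s,u}}
  V15: {{s},{p,s},{r,s},{s,u},{p,r,s},{p,s,u}} {{r,u}}
  V23: {{s},{p,s},{r,s},{s,u},{p,r,s},{p,s,u}} {{t},{p,t},{q,t},{r,t},{p,r,t}}
  V24: {{p,s},{r,s},{s,u},{p,r,s},{p,s,u}} {{p,t},{r,t},{p,r,t}} {{q,u}}
  V25: {{s},{p,s},{r,s},{s,u},{p,r,s},{p,s,u}} {{r,t},{p,r,t}}
  V34: {{p},{p,r},{p,s},{p,t},{p,u},{r,s},{r,t},{s,u},{p,r,s},{p,r,t},{p,s,u}}
  V35: {{s},{p,r},{p,s},{r,s},{r,t},{s,u},{p,r,s},{p,r,t},{p,s,u}}
  V45: {{r},{p,r},{p,s},{r,s},{r,t},{r,u},{s,u},{p,r,s},{p,r,t},{p,s,u}}
  V123: {{s},{p,s},{r,s},{s,u},{p,r,s},{p,s,u}} {{q,t}}
  V124: {{p,s},{r,s},{s,u},{p,r,s},{p,s,u}} {{q,u}}
  V125: {{s},{p,s},{r,s},{s,u},{p,r,s},{p,s,u}}
  V134: {{p,s},{p,u},{r,s},{s,u},{p,r,s},{p,s,u}}
  V135: {{s},{p,s},{r,s},{s,u},{p,r,s},{p,s,u}}
  V145: {{p,s},{r,s},{s,u},{p,r,s},{p,s,u}} {{r,u}}
  V234: {{p,s},{r,s},{s,u},{p,r,s},{p,s,u}} {{p,t},{r,t},{p,r,t}}
  V235: {{s},{p,s},{r,s},{s,u},{p,r,s},{p,s,u}} {{r,t},{p,r,t}}
  V245: {{p,s},{r,s},{s,u},{p,r,s},{p,s,u}} {{r,t},{p,r,t}}
  V345: {{p,r},{p,s},{r,s},{r,t},{s,u},{p,r,s},{p,r,t},{p,s,u}}
  V1234: {{p,s},{r,s},{s,u},{p,r,s},{p,s,u}}
  V1235: {{s},{p,s},{r,s},{s,u},{p,r,s},{p,s,u}}
  V1245: {{p,s},{r,s},{s,u},{p,r,s},{p,s,u}}
  V1345: {{p,s},{r,s},{s,u},{p,r,s},{p,s,u}}
  V2345: {{p,s},{r,s},{s,u},{p,r,s},{p,s,u}} {{r,t},{p,r,t}}
  V12345: {{p,s},{r,s},{s,u},{p,r,s},{p,s,u}}
C dims 6,17,16,6; δ0: rk 5, SNF 1^5; δ1: rk 11, SNF 1^11; δ2: rk 5, SNF 1^5
Ȟ^0 = (6 − 5) − 0 = 1, so Ȟ^0 ≅ Z
Ȟ^1 = (17 − 11) − 5 = 1, so Ȟ^1 ≅ Z
Ȟ^2 = (16 − 5) − 11 = 0, so Ȟ^2 ≅ 0

Ȟ^0(U;F) ≅ Z; Ȟ^1(U;F) ≅ Z; Ȟ^2(U;F) ≅ 0


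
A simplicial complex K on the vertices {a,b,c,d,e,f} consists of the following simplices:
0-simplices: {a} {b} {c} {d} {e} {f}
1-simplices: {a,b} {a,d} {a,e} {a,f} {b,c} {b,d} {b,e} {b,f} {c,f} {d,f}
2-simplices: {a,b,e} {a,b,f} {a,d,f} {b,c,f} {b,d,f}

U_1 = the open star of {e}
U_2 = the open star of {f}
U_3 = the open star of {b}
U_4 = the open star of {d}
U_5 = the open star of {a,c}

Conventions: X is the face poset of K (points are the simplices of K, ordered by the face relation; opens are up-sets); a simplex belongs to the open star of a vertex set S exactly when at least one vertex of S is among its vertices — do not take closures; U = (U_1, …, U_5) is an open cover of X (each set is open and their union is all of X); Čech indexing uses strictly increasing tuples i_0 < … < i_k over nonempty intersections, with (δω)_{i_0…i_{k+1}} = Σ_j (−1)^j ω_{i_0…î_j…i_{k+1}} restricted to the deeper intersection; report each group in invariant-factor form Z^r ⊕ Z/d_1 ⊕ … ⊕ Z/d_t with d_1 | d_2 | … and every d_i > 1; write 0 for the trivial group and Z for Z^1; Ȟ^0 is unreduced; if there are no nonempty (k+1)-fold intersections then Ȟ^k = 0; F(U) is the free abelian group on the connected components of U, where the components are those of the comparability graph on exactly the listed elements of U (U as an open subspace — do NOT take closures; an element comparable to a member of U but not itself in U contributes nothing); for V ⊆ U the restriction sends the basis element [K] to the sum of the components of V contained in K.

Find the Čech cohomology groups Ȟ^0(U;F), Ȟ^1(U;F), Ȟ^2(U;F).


Ȟ^0 = Z, Ȟ^1 = 0 and Ȟ^2 = 0

nerve simplices:
  U1={{e},{a,e},{b,e},{a,b,e}} U2={{f},{a,f},{b,f},{c,f},{d,f},{a,b,f},{a,d,f},{b,c,f},{b,d,f}} U3={{b},{a,b},{b,c},{b,d},{b,e},{b,f},{a,b,e},{a,b,f},{b,c,f},{b,d,f}} U4={{d},{a,d},{b,d},{d,f},{a,d,f},{b,d,f}} U5={{a},{c},{a,b},{a,d},{a,e},{a,f},{b,c},{c,f},{a,b,e},{a,b,f},{a,d,f},{b,c,f}}
  U13={{b,e},{a,b,e}} U15={{a,e},{a,b,e}} U23={{b,f},{a,b,f},{b,c,f},{b,d,f}} U24={{d,f},{a,d,f},{b,d,f}} U25={{a,f},{c,f},{a,b,f},{a,d,f},{b,c,f}} U34={{b,d},{b,d,f}} U35={{a,b},{b,c},{a,b,e},{a,b,f},{b,c,f}} U45={{a,d},{a,d,f}}
  U135={{a,b,e}} U234={{b,d,f}} U235={{a,b,f},{b,c,f}} U245={{a,d,f}}
components per intersection:
  U1: {{e},{a,e},{b,e},{a,b,e}}
  U2: {{f},{a,f},{b,f},{c,f},{d,f},{a,b,f},{a,d,f},{b,c,f},{b,d,f}}
  U3: {{b},{a,b},{b,c},{b,d},{b,e},{b,f},{a,b,e},{a,b,f},{b,c,f},{b,d,f}}
  U4: {{d},{a,d},{b,d},{d,f},{a,d,f},{b,d,f}}
  U5: {{a},{a,b},{a,d},{a,e},{a,f},{a,b,e},{a,b,f},{a,d,f}} {{c},{b,c},{c,f},{b,c,f}}
  U13: {{b,e},{a,b,e}}
  U15: {{a,e},{a,b,e}}
  U23: {{b,f},{a,b,f},{b,c,f},{b,d,f}}
  U24: {{d,f},{a,d,f},{b,d,f}}
  U25: {{a,f},{a,b,f},{a,d,f}} {{c,f},{b,c,f}}
  U34: {{b,d},{b,d,f}}
  U35: {{a,b},{a,b,e},{a,b,f}} {{b,c},{b,c,f}}
  U45: {{a,d},{a,d,f}}
  U135: {{a,b,e}}
  U234: {{b,d,f}}
  U235: {{a,b,f}} {{b,c,f}}
  U245: {{a,d,f}}
C dims 6,10,5; δ0: rk 5, SNF 1^5; δ1: rk 5, SNF 1^5
degree 0: 6−5−0 = 1 → Ȟ^0 ≅ Z
degree 1: 10−5−5 = 0 → Ȟ^1 ≅ 0
degree 2: 5−0−5 = 0 → Ȟ^2 ≅ 0


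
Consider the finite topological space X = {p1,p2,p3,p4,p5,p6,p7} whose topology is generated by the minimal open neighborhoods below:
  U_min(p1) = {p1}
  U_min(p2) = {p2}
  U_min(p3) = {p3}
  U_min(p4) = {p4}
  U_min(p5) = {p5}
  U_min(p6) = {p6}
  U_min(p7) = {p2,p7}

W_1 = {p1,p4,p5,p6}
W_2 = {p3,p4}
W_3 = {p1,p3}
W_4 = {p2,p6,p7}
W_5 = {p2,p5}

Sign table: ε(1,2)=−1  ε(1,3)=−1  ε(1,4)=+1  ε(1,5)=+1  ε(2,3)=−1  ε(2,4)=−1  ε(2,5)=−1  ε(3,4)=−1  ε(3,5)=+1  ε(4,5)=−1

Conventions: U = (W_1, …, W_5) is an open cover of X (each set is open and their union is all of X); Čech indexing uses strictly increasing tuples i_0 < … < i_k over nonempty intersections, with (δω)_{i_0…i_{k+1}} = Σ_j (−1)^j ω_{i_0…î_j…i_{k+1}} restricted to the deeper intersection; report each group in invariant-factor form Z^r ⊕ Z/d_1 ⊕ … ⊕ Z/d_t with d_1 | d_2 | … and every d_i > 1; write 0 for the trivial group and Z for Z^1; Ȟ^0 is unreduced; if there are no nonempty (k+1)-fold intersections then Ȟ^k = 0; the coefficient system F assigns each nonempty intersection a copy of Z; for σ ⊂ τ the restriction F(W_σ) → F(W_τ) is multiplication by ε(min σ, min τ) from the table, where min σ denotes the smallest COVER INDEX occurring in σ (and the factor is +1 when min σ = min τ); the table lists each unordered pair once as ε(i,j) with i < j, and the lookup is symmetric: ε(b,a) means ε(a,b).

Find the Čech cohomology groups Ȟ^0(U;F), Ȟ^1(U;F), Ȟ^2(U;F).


nerve simplices:
  W12={p4} W13={p1} W14={p6} W15={p5} W23={p3} W45={p2}
C dims 5,6; δ0: rk 5, SNF 1^4·2
degree 0: 5−5−0 = 0 → Ȟ^0 ≅ 0
degree 1: 6−0−5 = 1 plus torsion [2] → Ȟ^1 ≅ Z ⊕ Z/2
degree 2: 0−0−0 = 0 → Ȟ^2 ≅ 0

Ȟ^0(U;F) ≅ 0, Ȟ^1(U;F) ≅ Z ⊕ Z/2, Ȟ^2(U;F) ≅ 0


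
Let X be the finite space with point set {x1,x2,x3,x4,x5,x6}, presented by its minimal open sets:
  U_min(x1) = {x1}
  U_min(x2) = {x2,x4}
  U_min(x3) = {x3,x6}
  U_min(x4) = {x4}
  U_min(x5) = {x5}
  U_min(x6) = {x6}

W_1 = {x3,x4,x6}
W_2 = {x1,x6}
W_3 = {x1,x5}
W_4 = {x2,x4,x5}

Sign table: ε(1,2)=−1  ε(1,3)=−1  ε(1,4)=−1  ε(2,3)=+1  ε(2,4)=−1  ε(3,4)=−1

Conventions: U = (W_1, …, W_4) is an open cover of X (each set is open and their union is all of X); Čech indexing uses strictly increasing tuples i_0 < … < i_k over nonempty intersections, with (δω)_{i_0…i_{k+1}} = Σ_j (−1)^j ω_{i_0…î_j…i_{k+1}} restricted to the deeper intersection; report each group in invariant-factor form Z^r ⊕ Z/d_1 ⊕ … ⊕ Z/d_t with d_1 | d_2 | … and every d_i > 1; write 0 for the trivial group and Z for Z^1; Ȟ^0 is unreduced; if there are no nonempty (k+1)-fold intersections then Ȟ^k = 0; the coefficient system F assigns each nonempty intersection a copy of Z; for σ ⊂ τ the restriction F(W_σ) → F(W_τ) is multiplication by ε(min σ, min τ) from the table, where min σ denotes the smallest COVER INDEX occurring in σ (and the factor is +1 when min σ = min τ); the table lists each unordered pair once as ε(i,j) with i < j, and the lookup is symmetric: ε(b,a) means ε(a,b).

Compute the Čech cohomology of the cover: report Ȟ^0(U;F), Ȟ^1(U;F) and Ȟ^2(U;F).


Ȟ^0 = 0, Ȟ^1 = Z/2, Ȟ^2 = 0

nonempty intersections:
  W12={x6} W14={x4} W23={x1} W34={x5}
C dims 4,4; δ0: rk 4, SNF 1^3·2
Ȟ^0: (4−4)−0=0 ⇒ 0
Ȟ^1: (4−0)−4=0 plus torsion [2] ⇒ Z/2
Ȟ^2: (0−0)−0=0 ⇒ 0


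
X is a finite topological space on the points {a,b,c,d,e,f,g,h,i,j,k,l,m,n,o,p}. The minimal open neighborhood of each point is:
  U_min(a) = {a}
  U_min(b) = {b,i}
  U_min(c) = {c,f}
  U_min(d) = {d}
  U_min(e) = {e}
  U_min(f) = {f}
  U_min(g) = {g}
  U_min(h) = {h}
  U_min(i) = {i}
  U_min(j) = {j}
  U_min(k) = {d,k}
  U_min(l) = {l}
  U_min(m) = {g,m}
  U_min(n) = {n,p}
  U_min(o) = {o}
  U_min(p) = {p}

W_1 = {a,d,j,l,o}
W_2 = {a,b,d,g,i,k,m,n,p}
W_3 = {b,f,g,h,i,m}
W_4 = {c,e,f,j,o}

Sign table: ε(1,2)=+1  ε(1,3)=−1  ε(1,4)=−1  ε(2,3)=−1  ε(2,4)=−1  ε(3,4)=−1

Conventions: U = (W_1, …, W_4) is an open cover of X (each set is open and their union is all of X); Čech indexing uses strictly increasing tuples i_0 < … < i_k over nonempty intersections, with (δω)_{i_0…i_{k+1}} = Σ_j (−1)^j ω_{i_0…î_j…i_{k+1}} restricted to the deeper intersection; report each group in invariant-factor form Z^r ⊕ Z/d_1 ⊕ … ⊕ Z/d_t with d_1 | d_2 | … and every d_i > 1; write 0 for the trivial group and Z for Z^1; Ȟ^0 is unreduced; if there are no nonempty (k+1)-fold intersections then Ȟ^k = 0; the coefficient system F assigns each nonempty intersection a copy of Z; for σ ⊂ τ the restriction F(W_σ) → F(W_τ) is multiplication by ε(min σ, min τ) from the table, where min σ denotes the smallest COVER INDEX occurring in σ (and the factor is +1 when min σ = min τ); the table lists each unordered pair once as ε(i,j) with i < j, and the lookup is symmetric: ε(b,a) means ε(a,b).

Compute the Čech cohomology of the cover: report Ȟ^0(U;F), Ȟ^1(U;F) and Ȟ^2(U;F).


Ȟ^0 ≅ 0, Ȟ^1 ≅ Z/2 and Ȟ^2 ≅ 0

nerve of the cover:
  W12={a,d} W14={j,o} W23={b,g,i,m} W34={f}
C dims 4,4; δ0: rk 4, SNF 1^3·2
Ȟ^0 = (4 − 4) − 0 = 0, so Ȟ^0 ≅ 0
Ȟ^1 = (4 − 0) − 4 = 0 plus torsion [2], so Ȟ^1 ≅ Z/2
Ȟ^2 = (0 − 0) − 0 = 0, so Ȟ^2 ≅ 0


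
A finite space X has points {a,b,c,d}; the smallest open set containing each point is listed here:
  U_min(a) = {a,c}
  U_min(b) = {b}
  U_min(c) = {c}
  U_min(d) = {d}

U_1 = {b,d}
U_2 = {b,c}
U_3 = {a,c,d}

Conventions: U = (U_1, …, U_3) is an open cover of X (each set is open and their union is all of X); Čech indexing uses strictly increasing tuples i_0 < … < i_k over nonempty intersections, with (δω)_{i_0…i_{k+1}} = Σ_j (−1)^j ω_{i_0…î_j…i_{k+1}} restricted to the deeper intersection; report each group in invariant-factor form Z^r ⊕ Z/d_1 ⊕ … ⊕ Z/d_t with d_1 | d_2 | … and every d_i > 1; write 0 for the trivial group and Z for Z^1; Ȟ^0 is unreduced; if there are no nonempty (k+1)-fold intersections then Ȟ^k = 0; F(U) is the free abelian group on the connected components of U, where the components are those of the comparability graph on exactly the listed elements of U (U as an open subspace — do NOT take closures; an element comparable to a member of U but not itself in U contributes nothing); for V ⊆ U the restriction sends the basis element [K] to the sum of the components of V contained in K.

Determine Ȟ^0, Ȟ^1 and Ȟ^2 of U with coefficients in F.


nonempty intersections:
  U12={b} U13={d} U23={c}
components per intersection:
  U1: {b} {d}
  U2: {b} {c}
  U3: {a,c} {d}
  U12: {b}
  U13: {d}
  U23: {c}
C dims 6,3; δ0: rk 3, SNF 1^3
Ȟ^0: (6−3)−0=3 ⇒ Z^3
Ȟ^1: (3−0)−3=0 ⇒ 0
Ȟ^2: (0−0)−0=0 ⇒ 0

Ȟ^0(U;F) ≅ Z^3, Ȟ^1(U;F) ≅ 0, Ȟ^2(U;F) ≅ 0


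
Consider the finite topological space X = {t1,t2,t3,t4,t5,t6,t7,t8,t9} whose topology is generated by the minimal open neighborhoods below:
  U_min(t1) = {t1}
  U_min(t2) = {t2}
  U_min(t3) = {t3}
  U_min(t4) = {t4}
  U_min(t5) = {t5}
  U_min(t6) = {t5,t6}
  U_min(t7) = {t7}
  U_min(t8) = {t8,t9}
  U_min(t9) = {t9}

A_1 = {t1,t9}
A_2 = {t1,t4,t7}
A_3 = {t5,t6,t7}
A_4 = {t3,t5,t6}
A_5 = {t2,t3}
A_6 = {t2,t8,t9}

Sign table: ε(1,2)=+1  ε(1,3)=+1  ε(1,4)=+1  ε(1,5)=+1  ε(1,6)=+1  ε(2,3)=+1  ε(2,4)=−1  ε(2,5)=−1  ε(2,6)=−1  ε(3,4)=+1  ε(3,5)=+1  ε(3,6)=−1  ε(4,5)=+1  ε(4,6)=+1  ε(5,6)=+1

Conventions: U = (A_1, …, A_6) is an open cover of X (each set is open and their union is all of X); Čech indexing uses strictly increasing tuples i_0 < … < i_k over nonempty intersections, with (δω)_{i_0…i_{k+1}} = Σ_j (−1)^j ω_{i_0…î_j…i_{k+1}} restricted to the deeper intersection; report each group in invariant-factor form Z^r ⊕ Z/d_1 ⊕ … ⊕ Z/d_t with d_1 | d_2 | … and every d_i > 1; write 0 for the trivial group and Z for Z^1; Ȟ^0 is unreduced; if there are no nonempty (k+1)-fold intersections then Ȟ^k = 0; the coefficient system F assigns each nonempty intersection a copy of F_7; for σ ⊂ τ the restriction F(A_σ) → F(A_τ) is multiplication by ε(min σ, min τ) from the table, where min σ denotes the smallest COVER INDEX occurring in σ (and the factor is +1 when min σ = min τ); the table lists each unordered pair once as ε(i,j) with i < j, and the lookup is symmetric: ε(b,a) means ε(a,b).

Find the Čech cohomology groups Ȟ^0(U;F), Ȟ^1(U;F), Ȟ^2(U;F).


Ȟ^0 = Z/7,  Ȟ^1 = Z/7,  Ȟ^2 = 0

nonempty intersections:
  A12={t1} A16={t9} A23={t7} A34={t5,t6} A45={t3} A56={t2}
C dims 6,6; δ0: rk_F7 5
Ȟ^0: (6−5)−0=1 ⇒ Z/7
Ȟ^1: (6−0)−5=1 ⇒ Z/7
Ȟ^2: (0−0)−0=0 ⇒ 0


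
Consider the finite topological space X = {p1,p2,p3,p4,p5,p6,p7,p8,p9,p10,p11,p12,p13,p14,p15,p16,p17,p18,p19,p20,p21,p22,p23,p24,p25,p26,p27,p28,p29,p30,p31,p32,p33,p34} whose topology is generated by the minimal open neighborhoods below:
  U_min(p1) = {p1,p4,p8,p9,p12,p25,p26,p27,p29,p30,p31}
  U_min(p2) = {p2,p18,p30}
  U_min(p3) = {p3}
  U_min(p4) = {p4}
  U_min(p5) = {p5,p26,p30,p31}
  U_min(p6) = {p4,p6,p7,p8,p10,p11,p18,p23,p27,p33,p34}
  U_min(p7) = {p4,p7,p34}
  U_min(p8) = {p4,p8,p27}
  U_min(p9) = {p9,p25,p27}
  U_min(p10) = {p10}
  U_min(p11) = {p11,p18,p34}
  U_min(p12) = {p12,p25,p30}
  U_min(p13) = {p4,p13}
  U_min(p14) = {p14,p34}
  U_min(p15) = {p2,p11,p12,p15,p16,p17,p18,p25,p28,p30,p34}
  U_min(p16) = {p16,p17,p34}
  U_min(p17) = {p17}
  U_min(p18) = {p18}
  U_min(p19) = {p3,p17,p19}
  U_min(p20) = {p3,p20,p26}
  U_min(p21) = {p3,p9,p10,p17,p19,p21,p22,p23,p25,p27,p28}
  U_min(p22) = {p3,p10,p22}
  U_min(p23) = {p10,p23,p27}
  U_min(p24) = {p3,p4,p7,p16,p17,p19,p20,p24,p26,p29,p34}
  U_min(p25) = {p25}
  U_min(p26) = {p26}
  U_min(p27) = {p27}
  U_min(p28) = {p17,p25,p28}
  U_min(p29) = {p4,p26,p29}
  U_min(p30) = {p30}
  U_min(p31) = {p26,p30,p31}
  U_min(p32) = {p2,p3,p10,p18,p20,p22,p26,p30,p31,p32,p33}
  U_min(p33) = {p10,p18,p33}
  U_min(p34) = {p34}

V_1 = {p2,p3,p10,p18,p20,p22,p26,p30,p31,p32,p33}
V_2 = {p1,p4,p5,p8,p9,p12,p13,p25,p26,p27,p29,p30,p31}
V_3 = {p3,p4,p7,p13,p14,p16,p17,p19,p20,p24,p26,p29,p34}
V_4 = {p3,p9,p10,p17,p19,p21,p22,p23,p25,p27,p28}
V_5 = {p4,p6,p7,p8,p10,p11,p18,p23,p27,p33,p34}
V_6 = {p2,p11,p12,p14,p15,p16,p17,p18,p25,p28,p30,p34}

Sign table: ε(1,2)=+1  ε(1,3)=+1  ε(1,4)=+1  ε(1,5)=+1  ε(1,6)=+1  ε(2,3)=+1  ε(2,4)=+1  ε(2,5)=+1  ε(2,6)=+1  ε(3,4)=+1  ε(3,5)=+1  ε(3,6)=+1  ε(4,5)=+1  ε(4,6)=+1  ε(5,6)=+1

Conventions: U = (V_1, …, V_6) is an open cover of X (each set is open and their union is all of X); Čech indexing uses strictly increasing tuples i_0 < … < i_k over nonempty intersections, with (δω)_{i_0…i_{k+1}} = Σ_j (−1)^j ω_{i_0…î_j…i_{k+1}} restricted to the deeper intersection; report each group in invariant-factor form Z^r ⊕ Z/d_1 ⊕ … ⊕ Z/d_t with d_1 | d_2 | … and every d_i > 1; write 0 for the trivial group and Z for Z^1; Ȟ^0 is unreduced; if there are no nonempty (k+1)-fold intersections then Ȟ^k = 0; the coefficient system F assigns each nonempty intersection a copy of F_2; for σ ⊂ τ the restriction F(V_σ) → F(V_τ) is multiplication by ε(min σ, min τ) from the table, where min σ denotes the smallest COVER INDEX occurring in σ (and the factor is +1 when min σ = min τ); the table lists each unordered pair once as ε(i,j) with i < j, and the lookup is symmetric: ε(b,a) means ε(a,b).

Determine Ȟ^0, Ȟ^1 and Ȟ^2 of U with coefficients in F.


nonempty intersections:
  V12={p26,p30,p31} V13={p3,p20,p26} V14={p3,p10,p22} V15={p10,p18,p33} V16={p2,p18,p30} V23={p4,p13,p26,p29} V24={p9,p25,p27} V25={p4,p8,p27} V26={p12,p25,p30} V34={p3,p17,p19} V35={p4,p7,p34} V36={p14,p16,p17,p34} V45={p10,p23,p27} V46={p17,p25,p28} V56={p11,p18,p34}
  V123={p26} V126={p30} V134={p3} V145={p10} V156={p18} V235={p4} V245={p27} V246={p25} V346={p17} V356={p34}
C dims 6,15,10; δ0: rk_F2 5; δ1: rk_F2 9
Ȟ^0: (6−5)−0=1 ⇒ Z/2
Ȟ^1: (15−9)−5=1 ⇒ Z/2
Ȟ^2: (10−0)−9=1 ⇒ Z/2

Ȟ^0 ≅ Z/2,  Ȟ^1 ≅ Z/2,  Ȟ^2 ≅ Z/2


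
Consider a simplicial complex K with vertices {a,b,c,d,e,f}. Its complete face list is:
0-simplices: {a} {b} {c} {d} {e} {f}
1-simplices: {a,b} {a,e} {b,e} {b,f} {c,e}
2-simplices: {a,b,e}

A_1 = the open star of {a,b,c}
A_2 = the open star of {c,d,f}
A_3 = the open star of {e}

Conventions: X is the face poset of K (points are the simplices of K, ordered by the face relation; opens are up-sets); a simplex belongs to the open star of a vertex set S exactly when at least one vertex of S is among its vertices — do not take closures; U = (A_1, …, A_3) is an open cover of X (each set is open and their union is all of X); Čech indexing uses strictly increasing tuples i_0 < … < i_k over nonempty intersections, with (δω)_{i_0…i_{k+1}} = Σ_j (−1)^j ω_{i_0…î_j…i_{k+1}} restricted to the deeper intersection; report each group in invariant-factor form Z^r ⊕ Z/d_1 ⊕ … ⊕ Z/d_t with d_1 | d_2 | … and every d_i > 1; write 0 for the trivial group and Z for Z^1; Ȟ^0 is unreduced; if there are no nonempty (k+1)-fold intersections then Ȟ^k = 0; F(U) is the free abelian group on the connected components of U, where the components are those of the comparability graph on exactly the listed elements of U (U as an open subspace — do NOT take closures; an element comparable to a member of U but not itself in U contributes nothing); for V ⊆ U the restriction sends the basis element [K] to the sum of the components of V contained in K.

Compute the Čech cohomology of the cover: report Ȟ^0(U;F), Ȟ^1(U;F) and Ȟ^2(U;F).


intersection data:
  A1={{a},{b},{c},{a,b},{a,e},{b,e},{b,f},{c,e},{a,b,e}} A2={{c},{d},{f},{b,f},{c,e}} A3={{e},{a,e},{b,e},{c,e},{a,b,e}}
  A12={{c},{b,f},{c,e}} A13={{a,e},{b,e},{c,e},{a,b,e}} A23={{c,e}}
  A123={{c,e}}
components per intersection:
  A1: {{a},{b},{a,b},{a,e},{b,e},{b,f},{a,b,e}} {{c},{c,e}}
  A2: {{c},{c,e}} {{d}} {{f},{b,f}}
  A3: {{e},{a,e},{b,e},{c,e},{a,b,e}}
  A12: {{c},{c,e}} {{b,f}}
  A13: {{a,e},{b,e},{a,b,e}} {{c,e}}
  A23: {{c,e}}
  A123: {{c,e}}
C dims 6,5,1; δ0: rk 4, SNF 1^4; δ1: rk 1, SNF 1^1
Ȟ^0 = (6 − 4) − 0 = 2, so Ȟ^0 ≅ Z^2
Ȟ^1 = (5 − 1) − 4 = 0, so Ȟ^1 ≅ 0
Ȟ^2 = (1 − 0) − 1 = 0, so Ȟ^2 ≅ 0

Ȟ^0 = Z^2, Ȟ^1 = 0 and Ȟ^2 = 0


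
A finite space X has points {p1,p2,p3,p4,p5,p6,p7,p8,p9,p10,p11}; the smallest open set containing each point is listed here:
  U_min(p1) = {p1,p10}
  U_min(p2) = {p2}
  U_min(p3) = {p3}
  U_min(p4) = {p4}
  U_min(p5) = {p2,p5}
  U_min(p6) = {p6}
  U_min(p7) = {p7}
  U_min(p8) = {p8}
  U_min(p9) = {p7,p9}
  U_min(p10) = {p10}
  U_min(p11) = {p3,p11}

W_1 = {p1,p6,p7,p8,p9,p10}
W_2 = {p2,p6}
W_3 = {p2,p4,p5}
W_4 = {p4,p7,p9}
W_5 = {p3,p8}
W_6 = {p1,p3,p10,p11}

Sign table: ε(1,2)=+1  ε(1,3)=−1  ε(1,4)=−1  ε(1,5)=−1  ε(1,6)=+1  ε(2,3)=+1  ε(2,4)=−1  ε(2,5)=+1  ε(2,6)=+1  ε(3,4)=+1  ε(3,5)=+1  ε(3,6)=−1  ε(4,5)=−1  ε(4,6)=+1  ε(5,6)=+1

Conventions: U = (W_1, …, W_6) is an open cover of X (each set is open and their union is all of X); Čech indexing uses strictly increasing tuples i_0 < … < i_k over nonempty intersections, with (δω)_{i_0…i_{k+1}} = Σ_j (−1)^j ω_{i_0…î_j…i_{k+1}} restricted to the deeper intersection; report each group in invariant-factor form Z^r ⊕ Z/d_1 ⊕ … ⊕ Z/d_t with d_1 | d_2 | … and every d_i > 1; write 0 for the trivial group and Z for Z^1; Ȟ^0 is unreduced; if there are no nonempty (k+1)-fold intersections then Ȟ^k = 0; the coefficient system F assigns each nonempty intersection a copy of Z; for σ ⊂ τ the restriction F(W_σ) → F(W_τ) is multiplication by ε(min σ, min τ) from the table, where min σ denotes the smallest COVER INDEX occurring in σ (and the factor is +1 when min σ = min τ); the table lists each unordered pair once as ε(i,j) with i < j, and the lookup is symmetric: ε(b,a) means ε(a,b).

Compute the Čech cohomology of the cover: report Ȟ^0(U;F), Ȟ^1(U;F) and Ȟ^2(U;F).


nonempty overlaps:
  W12={p6} W14={p7,p9} W15={p8} W16={p1,p10} W23={p2} W34={p4} W56={p3}
C dims 6,7; δ0: rk 6, SNF 1^5·2
degree 0: 6−6−0 = 0 → Ȟ^0 ≅ 0
degree 1: 7−0−6 = 1 plus torsion [2] → Ȟ^1 ≅ Z ⊕ Z/2
degree 2: 0−0−0 = 0 → Ȟ^2 ≅ 0

Ȟ^0(U;F) ≅ 0; Ȟ^1(U;F) ≅ Z ⊕ Z/2; Ȟ^2(U;F) ≅ 0


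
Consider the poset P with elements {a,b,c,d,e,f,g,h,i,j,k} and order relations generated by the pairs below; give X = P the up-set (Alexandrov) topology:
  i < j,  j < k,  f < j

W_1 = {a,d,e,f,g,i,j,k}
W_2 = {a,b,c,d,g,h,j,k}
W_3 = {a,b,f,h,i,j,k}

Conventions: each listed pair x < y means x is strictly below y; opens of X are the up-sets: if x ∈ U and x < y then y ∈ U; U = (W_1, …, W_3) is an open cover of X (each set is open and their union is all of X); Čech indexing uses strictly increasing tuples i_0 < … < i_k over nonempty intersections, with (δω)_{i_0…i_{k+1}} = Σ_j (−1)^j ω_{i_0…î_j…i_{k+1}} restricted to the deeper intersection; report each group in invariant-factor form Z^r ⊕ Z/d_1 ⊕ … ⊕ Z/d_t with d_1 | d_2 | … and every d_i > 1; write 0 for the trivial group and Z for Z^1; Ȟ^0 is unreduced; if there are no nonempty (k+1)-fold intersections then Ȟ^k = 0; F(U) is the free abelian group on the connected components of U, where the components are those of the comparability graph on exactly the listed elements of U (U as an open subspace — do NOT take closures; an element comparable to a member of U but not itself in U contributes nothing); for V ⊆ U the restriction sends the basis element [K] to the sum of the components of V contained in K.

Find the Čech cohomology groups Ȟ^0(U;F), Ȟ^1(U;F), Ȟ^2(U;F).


Ȟ^0 = Z^8, Ȟ^1 = 0 and Ȟ^2 = 0

nonempty intersections:
  W12={a,d,g,j,k} W13={a,f,i,j,k} W23={a,b,h,j,k}
  W123={a,j,k}
components per intersection:
  W1: {a} {d} {e} {f,i,j,k} {g}
  W2: {a} {b} {c} {d} {g} {h} {j,k}
  W3: {a} {b} {f,i,j,k} {h}
  W12: {a} {d} {g} {j,k}
  W13: {a} {f,i,j,k}
  W23: {a} {b} {h} {j,k}
  W123: {a} {j,k}
C dims 16,10,2; δ0: rk 8, SNF 1^8; δ1: rk 2, SNF 1^2
Ȟ^0: (16−8)−0=8 ⇒ Z^8
Ȟ^1: (10−2)−8=0 ⇒ 0
Ȟ^2: (2−0)−2=0 ⇒ 0


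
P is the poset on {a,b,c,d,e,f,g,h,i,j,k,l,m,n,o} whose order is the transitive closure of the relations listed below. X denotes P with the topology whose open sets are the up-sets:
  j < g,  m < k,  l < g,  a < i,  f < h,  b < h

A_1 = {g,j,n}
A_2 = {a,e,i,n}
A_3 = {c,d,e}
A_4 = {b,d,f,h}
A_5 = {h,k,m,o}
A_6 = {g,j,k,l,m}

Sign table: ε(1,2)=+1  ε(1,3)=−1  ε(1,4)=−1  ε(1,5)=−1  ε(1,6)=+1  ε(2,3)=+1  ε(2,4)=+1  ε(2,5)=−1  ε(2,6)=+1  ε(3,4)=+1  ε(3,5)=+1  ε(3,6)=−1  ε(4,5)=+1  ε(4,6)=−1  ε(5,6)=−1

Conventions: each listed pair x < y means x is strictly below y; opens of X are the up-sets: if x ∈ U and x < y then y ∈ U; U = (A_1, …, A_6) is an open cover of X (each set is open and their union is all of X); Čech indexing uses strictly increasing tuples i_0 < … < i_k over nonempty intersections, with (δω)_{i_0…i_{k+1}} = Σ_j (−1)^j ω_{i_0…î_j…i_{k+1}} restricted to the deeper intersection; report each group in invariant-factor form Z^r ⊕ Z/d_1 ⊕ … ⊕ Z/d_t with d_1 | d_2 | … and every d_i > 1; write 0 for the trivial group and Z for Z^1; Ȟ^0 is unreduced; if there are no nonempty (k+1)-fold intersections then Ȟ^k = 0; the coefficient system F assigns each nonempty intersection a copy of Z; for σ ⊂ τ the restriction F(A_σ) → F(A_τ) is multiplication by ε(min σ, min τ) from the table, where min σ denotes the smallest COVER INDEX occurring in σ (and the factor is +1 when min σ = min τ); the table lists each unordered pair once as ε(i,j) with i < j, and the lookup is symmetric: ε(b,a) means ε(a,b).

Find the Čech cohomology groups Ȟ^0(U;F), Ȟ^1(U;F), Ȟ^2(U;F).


Ȟ^0 = 0,  Ȟ^1 = Z/2,  Ȟ^2 = 0

intersection data:
  A12={n} A16={g,j} A23={e} A34={d} A45={h} A56={k,m}
C dims 6,6; δ0: rk 6, SNF 1^5·2
Ȟ^0 = (6 − 6) − 0 = 0, so Ȟ^0 ≅ 0
Ȟ^1 = (6 − 0) − 6 = 0 plus torsion [2], so Ȟ^1 ≅ Z/2
Ȟ^2 = (0 − 0) − 0 = 0, so Ȟ^2 ≅ 0


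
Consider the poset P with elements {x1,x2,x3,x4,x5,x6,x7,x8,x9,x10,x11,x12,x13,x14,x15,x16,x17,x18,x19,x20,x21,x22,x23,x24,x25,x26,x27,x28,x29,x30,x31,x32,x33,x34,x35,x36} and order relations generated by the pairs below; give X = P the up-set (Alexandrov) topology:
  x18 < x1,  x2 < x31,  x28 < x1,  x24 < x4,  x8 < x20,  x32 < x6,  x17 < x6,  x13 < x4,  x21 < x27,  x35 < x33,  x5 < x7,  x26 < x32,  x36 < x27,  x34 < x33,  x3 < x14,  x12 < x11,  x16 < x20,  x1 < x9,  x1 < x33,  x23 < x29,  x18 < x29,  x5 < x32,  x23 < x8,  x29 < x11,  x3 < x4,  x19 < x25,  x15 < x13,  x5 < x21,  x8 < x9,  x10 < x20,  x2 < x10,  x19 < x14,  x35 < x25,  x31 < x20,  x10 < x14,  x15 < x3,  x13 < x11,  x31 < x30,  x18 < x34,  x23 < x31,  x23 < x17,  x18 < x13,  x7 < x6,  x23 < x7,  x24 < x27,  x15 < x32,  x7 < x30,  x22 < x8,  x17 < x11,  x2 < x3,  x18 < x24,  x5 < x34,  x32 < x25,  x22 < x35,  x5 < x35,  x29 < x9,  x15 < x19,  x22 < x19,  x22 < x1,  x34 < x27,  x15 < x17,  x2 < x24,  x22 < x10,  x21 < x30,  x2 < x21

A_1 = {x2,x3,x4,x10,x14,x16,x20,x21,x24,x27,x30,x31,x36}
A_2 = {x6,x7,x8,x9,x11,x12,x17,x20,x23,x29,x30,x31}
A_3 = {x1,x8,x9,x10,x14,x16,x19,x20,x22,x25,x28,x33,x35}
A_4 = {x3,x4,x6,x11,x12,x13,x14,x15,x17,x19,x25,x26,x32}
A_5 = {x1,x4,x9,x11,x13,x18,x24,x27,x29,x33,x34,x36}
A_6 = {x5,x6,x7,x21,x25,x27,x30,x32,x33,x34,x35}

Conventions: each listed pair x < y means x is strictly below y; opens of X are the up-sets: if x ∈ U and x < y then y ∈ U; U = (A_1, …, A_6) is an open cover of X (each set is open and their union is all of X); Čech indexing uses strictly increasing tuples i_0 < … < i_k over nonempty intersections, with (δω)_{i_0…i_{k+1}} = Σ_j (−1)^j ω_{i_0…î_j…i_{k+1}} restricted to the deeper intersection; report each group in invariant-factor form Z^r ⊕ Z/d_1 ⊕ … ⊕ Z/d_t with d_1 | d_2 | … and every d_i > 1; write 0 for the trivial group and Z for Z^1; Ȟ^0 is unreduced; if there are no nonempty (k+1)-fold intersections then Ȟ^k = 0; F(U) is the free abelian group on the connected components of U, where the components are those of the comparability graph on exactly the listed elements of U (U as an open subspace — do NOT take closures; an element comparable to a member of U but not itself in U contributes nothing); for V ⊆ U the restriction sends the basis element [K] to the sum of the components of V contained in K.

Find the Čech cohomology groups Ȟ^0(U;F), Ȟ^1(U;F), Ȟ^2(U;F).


nonempty intersections:
  A12={x20,x30,x31} A13={x10,x14,x16,x20} A14={x3,x4,x14} A15={x4,x24,x27,x36} A16={x21,x27,x30} A23={x8,x9,x20} A24={x6,x11,x12,x17} A25={x9,x11,x29} A26={x6,x7,x30} A34={x14,x19,x25} A35={x1,x9,x33} A36={x25,x33,x35} A45={x4,x11,x13} A46={x6,x25,x32} A56={x27,x33,x34}
  A123={x20} A126={x30} A134={x14} A145={x4} A156={x27} A235={x9} A245={x11} A246={x6} A346={x25} A356={x33}
components per intersection:
  A1: {x2,x3,x4,x10,x14,x16,x20,x21,x24,x27,x30,x31,x36}
  A2: {x6,x7,x8,x9,x11,x12,x17,x20,x23,x29,x30,x31}
  A3: {x1,x8,x9,x10,x14,x16,x19,x20,x22,x25,x28,x33,x35}
  A4: {x3,x4,x6,x11,x12,x13,x14,x15,x17,x19,x25,x26,x32}
  A5: {x1,x4,x9,x11,x13,x18,x24,x27,x29,x33,x34,x36}
  A6: {x5,x6,x7,x21,x25,x27,x30,x32,x33,x34,x35}
  A12: {x20,x30,x31}
  A13: {x10,x14,x16,x20}
  A14: {x3,x4,x14}
  A15: {x4,x24,x27,x36}
  A16: {x21,x27,x30}
  A23: {x8,x9,x20}
  A24: {x6,x11,x12,x17}
  A25: {x9,x11,x29}
  A26: {x6,x7,x30}
  A34: {x14,x19,x25}
  A35: {x1,x9,x33}
  A36: {x25,x33,x35}
  A45: {x4,x11,x13}
  A46: {x6,x25,x32}
  A56: {x27,x33,x34}
  A123: {x20}
  A126: {x30}
  A134: {x14}
  A145: {x4}
  A156: {x27}
  A235: {x9}
  A245: {x11}
  A246: {x6}
  A346: {x25}
  A356: {x33}
C dims 6,15,10; δ0: rk 5, SNF 1^5; δ1: rk 10, SNF 1^9·2
Ȟ^0: (6−5)−0=1 ⇒ Z
Ȟ^1: (15−10)−5=0 ⇒ 0
Ȟ^2: (10−0)−10=0 plus torsion [2] ⇒ Z/2

Ȟ^0(U;F) ≅ Z, Ȟ^1(U;F) ≅ 0 and Ȟ^2(U;F) ≅ Z/2


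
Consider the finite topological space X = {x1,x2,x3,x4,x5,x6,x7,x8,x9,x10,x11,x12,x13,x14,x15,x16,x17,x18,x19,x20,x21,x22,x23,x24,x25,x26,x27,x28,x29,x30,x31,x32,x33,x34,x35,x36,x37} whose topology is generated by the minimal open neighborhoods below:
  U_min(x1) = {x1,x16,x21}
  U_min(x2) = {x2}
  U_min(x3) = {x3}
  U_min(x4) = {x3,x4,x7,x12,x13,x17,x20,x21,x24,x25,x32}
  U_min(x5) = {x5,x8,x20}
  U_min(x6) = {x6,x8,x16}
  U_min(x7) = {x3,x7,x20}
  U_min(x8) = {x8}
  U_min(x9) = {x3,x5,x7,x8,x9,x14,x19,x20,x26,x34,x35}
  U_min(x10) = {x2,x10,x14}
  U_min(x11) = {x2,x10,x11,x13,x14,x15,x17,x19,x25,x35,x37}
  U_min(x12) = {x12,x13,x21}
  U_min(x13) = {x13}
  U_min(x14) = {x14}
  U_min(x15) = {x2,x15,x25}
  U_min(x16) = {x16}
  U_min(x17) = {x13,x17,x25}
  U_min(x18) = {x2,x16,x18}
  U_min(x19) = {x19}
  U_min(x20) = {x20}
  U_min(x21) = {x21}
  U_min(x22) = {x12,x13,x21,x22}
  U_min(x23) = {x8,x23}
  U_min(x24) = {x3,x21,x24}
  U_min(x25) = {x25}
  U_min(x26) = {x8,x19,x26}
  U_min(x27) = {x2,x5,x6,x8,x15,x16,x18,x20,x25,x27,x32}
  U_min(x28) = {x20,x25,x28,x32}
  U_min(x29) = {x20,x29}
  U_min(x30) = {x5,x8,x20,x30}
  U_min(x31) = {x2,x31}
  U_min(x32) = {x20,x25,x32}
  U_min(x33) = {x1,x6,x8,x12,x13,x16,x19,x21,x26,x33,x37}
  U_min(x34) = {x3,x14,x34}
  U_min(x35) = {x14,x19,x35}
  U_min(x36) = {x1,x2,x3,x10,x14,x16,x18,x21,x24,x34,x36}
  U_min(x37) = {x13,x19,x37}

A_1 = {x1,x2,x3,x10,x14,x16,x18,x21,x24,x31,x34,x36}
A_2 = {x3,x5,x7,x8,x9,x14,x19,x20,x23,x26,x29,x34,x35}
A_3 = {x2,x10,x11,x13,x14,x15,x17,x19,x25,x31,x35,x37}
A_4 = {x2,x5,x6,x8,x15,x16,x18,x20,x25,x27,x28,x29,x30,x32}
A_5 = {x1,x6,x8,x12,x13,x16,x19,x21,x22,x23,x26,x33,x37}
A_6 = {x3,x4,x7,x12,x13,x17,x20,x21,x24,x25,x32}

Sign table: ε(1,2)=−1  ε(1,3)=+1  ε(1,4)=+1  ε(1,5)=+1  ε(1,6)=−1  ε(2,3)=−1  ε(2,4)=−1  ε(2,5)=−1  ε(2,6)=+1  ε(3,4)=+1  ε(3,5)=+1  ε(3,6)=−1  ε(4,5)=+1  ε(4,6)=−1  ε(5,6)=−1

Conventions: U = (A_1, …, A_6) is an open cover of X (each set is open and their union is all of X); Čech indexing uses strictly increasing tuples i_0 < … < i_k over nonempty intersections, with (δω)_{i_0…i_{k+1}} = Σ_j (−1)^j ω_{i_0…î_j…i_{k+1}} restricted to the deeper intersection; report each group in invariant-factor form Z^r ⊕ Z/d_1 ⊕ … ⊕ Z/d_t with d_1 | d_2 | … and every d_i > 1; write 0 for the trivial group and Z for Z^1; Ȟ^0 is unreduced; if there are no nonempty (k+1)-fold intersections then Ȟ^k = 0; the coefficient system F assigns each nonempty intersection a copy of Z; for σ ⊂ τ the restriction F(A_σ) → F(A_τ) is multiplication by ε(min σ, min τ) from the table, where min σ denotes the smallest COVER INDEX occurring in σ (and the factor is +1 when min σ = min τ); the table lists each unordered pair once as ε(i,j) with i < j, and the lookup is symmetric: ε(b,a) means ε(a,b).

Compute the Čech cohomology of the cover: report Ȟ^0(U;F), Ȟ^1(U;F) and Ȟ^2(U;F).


cover nerve:
  A12={x3,x14,x34} A13={x2,x10,x14,x31} A14={x2,x16,x18} A15={x1,x16,x21} A16={x3,x21,x24} A23={x14,x19,x35} A24={x5,x8,x20,x29} A25={x8,x19,x23,x26} A26={x3,x7,x20} A34={x2,x15,x25} A35={x13,x19,x37} A36={x13,x17,x25} A45={x6,x8,x16} A46={x20,x25,x32} A56={x12,x13,x21}
  A123={x14} A126={x3} A134={x2} A145={x16} A156={x21} A235={x19} A245={x8} A246={x20} A346={x25} A356={x13}
C dims 6,15,10; δ0: rk 5, SNF 1^5; δ1: rk 10, SNF 1^9·2
Ȟ^0: (6−5)−0=1 ⇒ Z
Ȟ^1: (15−10)−5=0 ⇒ 0
Ȟ^2: (10−0)−10=0 plus torsion [2] ⇒ Z/2

Ȟ^0 ≅ Z, Ȟ^1 ≅ 0, Ȟ^2 ≅ Z/2


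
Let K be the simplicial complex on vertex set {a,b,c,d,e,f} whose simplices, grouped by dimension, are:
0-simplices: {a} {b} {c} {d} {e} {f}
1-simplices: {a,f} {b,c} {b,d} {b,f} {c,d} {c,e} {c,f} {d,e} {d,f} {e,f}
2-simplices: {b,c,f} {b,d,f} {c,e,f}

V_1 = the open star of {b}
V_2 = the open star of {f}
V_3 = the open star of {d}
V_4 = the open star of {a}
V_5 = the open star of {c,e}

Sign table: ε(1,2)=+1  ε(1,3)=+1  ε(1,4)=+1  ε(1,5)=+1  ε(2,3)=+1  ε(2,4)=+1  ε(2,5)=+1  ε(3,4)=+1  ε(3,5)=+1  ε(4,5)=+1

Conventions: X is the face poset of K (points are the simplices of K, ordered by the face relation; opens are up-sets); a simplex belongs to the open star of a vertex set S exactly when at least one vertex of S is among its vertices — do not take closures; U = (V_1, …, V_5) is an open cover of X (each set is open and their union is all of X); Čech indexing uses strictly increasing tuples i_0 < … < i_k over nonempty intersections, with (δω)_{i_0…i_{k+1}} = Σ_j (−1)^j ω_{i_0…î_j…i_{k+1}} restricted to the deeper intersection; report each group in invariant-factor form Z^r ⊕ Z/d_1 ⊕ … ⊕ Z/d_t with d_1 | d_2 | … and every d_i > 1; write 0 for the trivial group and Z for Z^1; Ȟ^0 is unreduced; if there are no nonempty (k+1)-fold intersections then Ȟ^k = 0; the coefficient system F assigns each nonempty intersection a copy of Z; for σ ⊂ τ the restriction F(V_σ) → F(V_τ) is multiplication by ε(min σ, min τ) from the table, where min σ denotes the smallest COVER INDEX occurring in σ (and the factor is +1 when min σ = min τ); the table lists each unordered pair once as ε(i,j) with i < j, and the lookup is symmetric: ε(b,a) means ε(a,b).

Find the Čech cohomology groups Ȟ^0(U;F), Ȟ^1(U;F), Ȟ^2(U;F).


Ȟ^0(U;F) ≅ Z, Ȟ^1(U;F) ≅ Z, Ȟ^2(U;F) ≅ 0

nerve simplices:
  V1={{b},{b,c},{b,d},{b,f},{b,c,f},{b,d,f}} V2={{f},{a,f},{b,f},{c,f},{d,f},{e,f},{b,c,f},{b,d,f},{c,e,f}} V3={{d},{b,d},{c,d},{d,e},{d,f},{b,d,f}} V4={{a},{a,f}} V5={{c},{e},{b,c},{c,d},{c,e},{c,f},{d,e},{e,f},{b,c,f},{c,e,f}}
  V12={{b,f},{b,c,f},{b,d,f}} V13={{b,d},{b,d,f}} V15={{b,c},{b,c,f}} V23={{d,f},{b,d,f}} V24={{a,f}} V25={{c,f},{e,f},{b,c,f},{c,e,f}} V35={{c,d},{d,e}}
  V123={{b,d,f}} V125={{b,c,f}}
C dims 5,7,2; δ0: rk 4, SNF 1^4; δ1: rk 2, SNF 1^2
degree 0: 5−4−0 = 1 → Ȟ^0 ≅ Z
degree 1: 7−2−4 = 1 → Ȟ^1 ≅ Z
degree 2: 2−0−2 = 0 → Ȟ^2 ≅ 0


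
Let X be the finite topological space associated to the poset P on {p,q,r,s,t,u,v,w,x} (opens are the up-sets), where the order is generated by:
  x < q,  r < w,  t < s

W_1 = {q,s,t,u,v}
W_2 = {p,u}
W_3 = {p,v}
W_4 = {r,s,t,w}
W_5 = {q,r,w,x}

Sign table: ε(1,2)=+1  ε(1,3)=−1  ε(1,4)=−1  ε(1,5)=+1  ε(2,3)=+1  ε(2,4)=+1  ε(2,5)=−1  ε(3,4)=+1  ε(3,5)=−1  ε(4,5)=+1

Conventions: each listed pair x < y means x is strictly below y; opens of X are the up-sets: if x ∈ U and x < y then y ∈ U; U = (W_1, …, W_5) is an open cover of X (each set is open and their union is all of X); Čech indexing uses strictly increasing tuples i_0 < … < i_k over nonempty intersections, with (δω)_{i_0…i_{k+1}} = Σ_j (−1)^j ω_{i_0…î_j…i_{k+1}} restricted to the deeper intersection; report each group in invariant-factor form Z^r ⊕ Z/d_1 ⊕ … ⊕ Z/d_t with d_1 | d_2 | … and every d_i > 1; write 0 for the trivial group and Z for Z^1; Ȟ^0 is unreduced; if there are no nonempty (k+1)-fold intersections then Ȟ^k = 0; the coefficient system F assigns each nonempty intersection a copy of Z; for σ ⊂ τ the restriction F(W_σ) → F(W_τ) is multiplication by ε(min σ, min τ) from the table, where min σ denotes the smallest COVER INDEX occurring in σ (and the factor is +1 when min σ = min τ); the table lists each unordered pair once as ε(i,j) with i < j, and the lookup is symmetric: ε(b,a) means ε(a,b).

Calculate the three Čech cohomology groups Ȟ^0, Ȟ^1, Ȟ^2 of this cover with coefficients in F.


Ȟ^0(U;F) ≅ 0, Ȟ^1(U;F) ≅ Z ⊕ Z/2 and Ȟ^2(U;F) ≅ 0

nerve of the cover:
  W12={u} W13={v} W14={s,t} W15={q} W23={p} W45={r,w}
C dims 5,6; δ0: rk 5, SNF 1^4·2
Ȟ^0 = (5 − 5) − 0 = 0, so Ȟ^0 ≅ 0
Ȟ^1 = (6 − 0) − 5 = 1 plus torsion [2], so Ȟ^1 ≅ Z ⊕ Z/2
Ȟ^2 = (0 − 0) − 0 = 0, so Ȟ^2 ≅ 0
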